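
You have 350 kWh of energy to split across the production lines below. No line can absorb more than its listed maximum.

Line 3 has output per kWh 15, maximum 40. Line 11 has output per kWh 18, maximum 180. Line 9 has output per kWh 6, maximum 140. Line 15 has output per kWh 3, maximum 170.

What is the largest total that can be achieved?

Highest output per kWh first: Line 11 18 > Line 3 15 > Line 9 6 > Line 15 3.
Line 11 takes 180 to reach its cap of 180 — 170 left.
Give Line 3 40 to hit its cap of 40 — 130 left.
Line 9 has room for 140 but only 130 remain, so it gets 130.
Total = 15×40 + 18×180 + 6×130 = 4620.

4620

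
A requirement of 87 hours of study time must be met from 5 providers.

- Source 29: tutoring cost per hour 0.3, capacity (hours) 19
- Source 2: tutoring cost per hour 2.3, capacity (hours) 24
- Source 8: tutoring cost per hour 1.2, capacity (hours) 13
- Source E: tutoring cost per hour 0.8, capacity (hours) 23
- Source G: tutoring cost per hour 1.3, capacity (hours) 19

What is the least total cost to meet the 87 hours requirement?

94.3

Use providers in increasing cost order.
Source 29 (0.3): use full 19 — 68 hours to go.
Source E (0.8): use full 23 — 45 hours to go.
Source 8 (1.2): use full 13 — 32 hours to go.
Take 19 from Source G at 1.3 — need 13 more.
Take 13 from Source 2 at 2.3 to finish.
Cost = 19×0.3 + 23×0.8 + 13×1.2 + 19×1.3 + 13×2.3 = 94.3.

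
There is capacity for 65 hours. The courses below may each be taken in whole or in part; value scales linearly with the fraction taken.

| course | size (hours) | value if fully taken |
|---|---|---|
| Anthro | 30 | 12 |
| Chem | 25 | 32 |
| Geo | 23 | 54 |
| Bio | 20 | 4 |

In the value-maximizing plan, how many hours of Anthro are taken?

17

Best value per unit of size first: Geo 54/23≈2.35, Chem 32/25≈1.28, Anthro 12/30≈0.4, Bio 4/20≈0.2.
Geo: take in full, 23 hours for value 54 — 42 left.
All 25 hours of Chem fit (value 32) — 17 remain.
17 hours left: a 17/30 share of Anthro gives 12×17/30 = 6.8.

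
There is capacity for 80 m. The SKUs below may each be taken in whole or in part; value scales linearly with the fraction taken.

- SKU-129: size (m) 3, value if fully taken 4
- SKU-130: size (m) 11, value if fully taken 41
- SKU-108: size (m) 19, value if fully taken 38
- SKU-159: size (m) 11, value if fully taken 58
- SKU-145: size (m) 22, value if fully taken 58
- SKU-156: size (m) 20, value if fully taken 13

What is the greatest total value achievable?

208.1

Sort by value density: SKU-159 58/11≈5.27, SKU-130 41/11≈3.73, SKU-145 58/22≈2.64, SKU-108 38/19≈2, SKU-129 4/3≈1.33, SKU-156 13/20≈0.65.
Take all of SKU-159 (11 m, value 58) — 69 m left.
All 11 m of SKU-130 fit (value 41) — 58 remain.
All 22 m of SKU-145 fit (value 58) — 36 remain.
Take all of SKU-108 (19 m, value 38) — 17 m left.
All 3 m of SKU-129 fit (value 4) — 14 remain.
14 m left: a 14/20 share of SKU-156 gives 13×14/20 = 9.1.
Total value = 208.1.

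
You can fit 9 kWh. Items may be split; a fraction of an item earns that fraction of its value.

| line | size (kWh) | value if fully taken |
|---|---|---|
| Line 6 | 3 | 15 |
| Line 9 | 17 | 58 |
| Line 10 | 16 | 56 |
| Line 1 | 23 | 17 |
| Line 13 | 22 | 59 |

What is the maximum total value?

Rank by value-to-size ratio: Line 6 15/3≈5, Line 10 56/16≈3.5, Line 9 58/17≈3.41, Line 13 59/22≈2.68, Line 1 17/23≈0.739.
Line 6: take in full, 3 kWh for value 15 ; 6 left.
Fill the last 6 kWh with part of Line 10: 6/16 of it earns 21.
Total value = 36.

36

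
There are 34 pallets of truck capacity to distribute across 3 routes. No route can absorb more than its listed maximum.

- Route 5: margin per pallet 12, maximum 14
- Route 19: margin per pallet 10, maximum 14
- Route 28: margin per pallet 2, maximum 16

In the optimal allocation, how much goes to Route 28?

6

Order the routes by margin per pallet: Route 5 12 > Route 19 10 > Route 28 2.
Route 5 takes 14 to reach its cap of 14 — 20 left.
Route 19: +14 to 14 (cap) — 6 left.
Only 6 left; Route 28 takes them to reach 6.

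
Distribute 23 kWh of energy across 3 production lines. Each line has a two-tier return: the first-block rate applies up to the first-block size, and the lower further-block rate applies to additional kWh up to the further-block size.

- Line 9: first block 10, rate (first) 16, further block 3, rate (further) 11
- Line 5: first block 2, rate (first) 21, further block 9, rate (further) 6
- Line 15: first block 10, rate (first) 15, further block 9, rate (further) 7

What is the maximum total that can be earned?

Rank every tier by rate: Line 5/tier1 21 > Line 9/tier1 16 > Line 15/tier1 15 > Line 9/tier2 11 > Line 15/tier2 7 > Line 5/tier2 6.
Fill Line 5 tier1 block (2 at 21) → 21 left.
Fill Line 9 tier1 block (10 at 16) → 11 left.
Line 15/tier1 (15): +10 → 1 left.
1 remain; put them into Line 9 tier2 at 11.
Total = 21×2 + 16×10 + 15×10 + 11×1 = 363.

363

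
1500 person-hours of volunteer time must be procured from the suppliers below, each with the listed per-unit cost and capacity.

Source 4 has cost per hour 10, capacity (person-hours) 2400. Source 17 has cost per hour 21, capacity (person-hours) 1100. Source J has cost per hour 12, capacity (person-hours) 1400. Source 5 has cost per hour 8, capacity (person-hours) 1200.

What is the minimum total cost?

12600

Cheapest first:
Take 1200 from Source 5 at 8 ; need 300 more.
Source 4 at 10: take 300 of its 2400 ; requirement met.
Source J, Source 17: unused.
Cost = 1200×8 + 300×10 = 12600.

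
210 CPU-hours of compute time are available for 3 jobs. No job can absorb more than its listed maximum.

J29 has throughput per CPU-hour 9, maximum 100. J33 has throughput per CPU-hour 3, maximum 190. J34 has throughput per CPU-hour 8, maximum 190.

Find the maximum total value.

Highest throughput per CPU-hour first: J29 9 > J34 8 > J33 3.
Give J29 100 to hit its cap of 100 ; 110 left.
J34 has room for 190 but only 110 remain, so it gets 110.
Total = 9×100 + 8×110 = 1780.

1780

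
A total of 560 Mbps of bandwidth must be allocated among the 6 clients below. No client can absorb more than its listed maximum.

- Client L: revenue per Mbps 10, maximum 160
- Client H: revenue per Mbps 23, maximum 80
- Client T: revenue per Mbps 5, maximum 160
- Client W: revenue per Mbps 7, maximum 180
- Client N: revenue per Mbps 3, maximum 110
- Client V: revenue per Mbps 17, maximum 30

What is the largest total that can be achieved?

5760

Order the clients by revenue per Mbps: Client H 23 > Client V 17 > Client L 10 > Client W 7 > Client T 5 > Client N 3.
Client H: +80 to 80 (cap) — 480 left.
Client V: +30 to 30 (cap) — 450 left.
Client L takes 160 to reach its cap of 160 — 290 left.
Client W takes 180 to reach its cap of 180 — 110 left.
Client T: +110 (room for 160) → 110. Pool exhausted.
Total = 10×160 + 23×80 + 5×110 + 7×180 + 17×30 = 5760.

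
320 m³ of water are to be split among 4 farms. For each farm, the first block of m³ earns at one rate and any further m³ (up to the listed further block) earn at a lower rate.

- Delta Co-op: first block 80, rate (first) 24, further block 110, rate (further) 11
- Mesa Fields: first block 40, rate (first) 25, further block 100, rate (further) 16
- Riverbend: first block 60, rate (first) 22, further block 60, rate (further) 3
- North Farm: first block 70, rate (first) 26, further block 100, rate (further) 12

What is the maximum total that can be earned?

Order all 8 blocks by rate: North Farm/first 26 > Mesa Fields/first 25 > Delta Co-op/first 24 > Riverbend/first 22 > Mesa Fields/second 16 > North Farm/second 12 > Delta Co-op/second 11 > Riverbend/second 3.
Fill North Farm first block (70 at 26) ; 250 left.
Fill Mesa Fields first block (40 at 25) ; 210 left.
Delta Co-op/first (24): +80 ; 130 left.
Riverbend first at 22: fill all 60 ; 70 left.
70 remain; put them into Mesa Fields second at 16.
Total = 26×70 + 25×40 + 24×80 + 22×60 + 16×70 = 7180.

7180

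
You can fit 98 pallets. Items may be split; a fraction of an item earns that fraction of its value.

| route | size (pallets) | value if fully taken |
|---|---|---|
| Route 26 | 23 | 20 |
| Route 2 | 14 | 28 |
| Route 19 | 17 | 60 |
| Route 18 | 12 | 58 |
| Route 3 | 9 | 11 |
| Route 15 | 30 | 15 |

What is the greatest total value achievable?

188.5

Best value per unit of size first: Route 18 58/12≈4.83, Route 19 60/17≈3.53, Route 2 28/14≈2, Route 3 11/9≈1.22, Route 26 20/23≈0.87, Route 15 15/30≈0.5.
Route 18: take in full, 12 pallets for value 58 → 86 left.
Take all of Route 19 (17 pallets, value 60) → 69 pallets left.
Route 2: take in full, 14 pallets for value 28 → 55 left.
Route 3: take in full, 9 pallets for value 11 → 46 left.
All 23 pallets of Route 26 fit (value 20) → 23 remain.
Fill the last 23 pallets with part of Route 15: 23/30 of it earns 11.5.
Total value = 188.5.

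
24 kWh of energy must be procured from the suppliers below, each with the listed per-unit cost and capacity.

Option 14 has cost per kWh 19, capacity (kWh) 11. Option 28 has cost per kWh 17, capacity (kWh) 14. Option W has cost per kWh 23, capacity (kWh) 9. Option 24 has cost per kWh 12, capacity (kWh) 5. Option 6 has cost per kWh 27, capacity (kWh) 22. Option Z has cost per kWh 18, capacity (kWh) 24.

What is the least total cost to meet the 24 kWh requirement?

388

Cheapest first:
Option 24 at 12: take all 5 kWh ; 19 still needed.
Take 14 from Option 28 at 17 ; need 5 more.
Option Z at 18: take 5 of its 24 ; requirement met.
Option 14, Option W, Option 6: unused.
Cost = 5×12 + 14×17 + 5×18 = 388.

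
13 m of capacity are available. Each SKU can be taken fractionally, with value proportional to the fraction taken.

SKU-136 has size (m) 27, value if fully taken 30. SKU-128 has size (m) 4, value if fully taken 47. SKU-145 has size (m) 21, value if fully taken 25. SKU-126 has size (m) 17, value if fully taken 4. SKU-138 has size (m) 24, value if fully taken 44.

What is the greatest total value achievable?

Sort by value density: SKU-128 47/4≈11.8, SKU-138 44/24≈1.83, SKU-145 25/21≈1.19, SKU-136 30/27≈1.11, SKU-126 4/17≈0.235.
All 4 m of SKU-128 fit (value 47) ; 9 remain.
Only 9 m remain; take 9/24 of SKU-138 for value 44×9/24 = 16.5.
Total value = 63.5.

63.5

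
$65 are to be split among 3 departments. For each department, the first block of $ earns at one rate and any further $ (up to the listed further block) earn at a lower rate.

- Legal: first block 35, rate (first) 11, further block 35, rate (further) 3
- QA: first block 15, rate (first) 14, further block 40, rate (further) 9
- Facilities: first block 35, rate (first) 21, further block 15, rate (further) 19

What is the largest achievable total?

1230

Order all 6 blocks by rate: Facilities/tier1 21 > Facilities/tier2 19 > QA/tier1 14 > Legal/tier1 11 > QA/tier2 9 > Legal/tier2 3.
Fill Facilities tier1 block (35 at 21) — 30 left.
Facilities/tier2 (19): +15 — 15 left.
QA/tier1 (14): +15 — 0 left.
Total = 21×35 + 19×15 + 14×15 = 1230.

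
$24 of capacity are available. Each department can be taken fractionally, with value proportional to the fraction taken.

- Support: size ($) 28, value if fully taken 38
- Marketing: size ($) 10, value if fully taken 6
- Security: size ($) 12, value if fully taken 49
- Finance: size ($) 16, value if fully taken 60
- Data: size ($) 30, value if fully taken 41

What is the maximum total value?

94

Rank by value-to-size ratio: Security 49/12≈4.08, Finance 60/16≈3.75, Data 41/30≈1.37, Support 38/28≈1.36, Marketing 6/10≈0.6.
Security: take in full, 12 $ for value 49 → 12 left.
Only 12 $ remain; take 12/16 of Finance for value 60×12/16 = 45.
Total value = 94.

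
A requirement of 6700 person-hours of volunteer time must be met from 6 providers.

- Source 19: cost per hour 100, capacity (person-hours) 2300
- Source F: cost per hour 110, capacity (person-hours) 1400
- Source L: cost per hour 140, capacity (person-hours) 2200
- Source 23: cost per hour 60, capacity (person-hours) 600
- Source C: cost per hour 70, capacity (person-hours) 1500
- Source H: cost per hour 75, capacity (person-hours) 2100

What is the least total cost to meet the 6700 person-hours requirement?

550500

Fill from the cheapest provider first.
Take 600 from Source 23 at 60 ; need 6100 more.
Take 1500 from Source C at 70 ; need 4600 more.
Source H (75): use full 2100 ; 2500 person-hours to go.
Source 19 (100): use full 2300 ; 200 person-hours to go.
Source F at 110: take 200 of its 1400 ; requirement met.
Source L: unused.
Cost = 600×60 + 1500×70 + 2100×75 + 2300×100 + 200×110 = 550500.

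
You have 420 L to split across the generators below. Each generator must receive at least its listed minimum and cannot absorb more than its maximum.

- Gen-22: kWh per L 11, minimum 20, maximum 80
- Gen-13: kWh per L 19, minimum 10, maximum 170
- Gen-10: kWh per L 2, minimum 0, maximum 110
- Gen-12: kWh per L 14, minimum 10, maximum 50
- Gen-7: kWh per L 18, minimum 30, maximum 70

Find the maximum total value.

Meeting every minimum uses 20+10+0+10+30 = 70 L, leaving 350.
Highest kWh per L first: Gen-13 19 > Gen-7 18 > Gen-12 14 > Gen-22 11 > Gen-10 2.
Gen-13 takes 160 more to reach its cap of 170 ; 190 left.
Gen-7: +40 to 70 (cap) ; 150 left.
Gen-12: +40 to 50 (cap) ; 110 left.
Give Gen-22 60 more to hit its cap of 80 ; 50 left.
Only 50 left; Gen-10 takes them to reach 50.
Total = 11×80 + 19×170 + 2×50 + 14×50 + 18×70 = 6170.

6170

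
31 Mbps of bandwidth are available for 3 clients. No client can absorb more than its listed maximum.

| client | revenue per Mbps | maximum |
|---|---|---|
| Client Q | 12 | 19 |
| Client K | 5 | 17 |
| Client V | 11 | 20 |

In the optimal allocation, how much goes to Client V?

12

Rank by revenue per Mbps: Client Q 12 > Client V 11 > Client K 5.
Give Client Q 19 to hit its cap of 19 → 12 left.
Only 12 left; Client V takes them to reach 12.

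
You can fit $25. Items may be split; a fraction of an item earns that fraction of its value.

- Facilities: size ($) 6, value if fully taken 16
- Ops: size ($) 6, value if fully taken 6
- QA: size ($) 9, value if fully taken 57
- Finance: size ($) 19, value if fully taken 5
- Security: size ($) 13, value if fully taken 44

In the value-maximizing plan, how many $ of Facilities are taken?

3

Sort by value density: QA 57/9≈6.33, Security 44/13≈3.38, Facilities 16/6≈2.67, Ops 6/6≈1, Finance 5/19≈0.263.
Take all of QA (9 $, value 57) → 16 $ left.
Take all of Security (13 $, value 44) → 3 $ left.
Only 3 $ remain; take 3/6 of Facilities for value 16×3/6 = 8.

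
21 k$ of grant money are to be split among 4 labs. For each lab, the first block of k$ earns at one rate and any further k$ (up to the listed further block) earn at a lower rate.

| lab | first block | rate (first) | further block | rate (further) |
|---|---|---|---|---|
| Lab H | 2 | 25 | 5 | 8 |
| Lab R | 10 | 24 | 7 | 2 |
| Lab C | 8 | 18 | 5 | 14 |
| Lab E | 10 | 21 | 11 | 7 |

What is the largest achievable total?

Treat each block as its own option and order by rate: Lab H/T1 25 > Lab R/T1 24 > Lab E/T1 21 > Lab C/T1 18 > Lab C/T2 14 > Lab H/T2 8 > Lab E/T2 7 > Lab R/T2 2.
Fill Lab H T1 block (2 at 25) — 19 left.
Lab R T1 at 24: fill all 10 — 9 left.
Lab E/T1: +9 of 10 at 21; pool empty.
Total = 25×2 + 24×10 + 21×9 = 479.

479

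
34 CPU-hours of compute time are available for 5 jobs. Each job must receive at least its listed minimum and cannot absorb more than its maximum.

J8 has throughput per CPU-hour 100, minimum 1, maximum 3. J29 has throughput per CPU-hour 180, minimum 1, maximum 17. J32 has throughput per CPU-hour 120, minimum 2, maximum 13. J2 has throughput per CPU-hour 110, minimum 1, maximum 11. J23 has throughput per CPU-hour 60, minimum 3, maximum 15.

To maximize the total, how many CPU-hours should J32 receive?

Meeting every minimum uses 1+1+2+1+3 = 8 CPU-hours, leaving 26.
Highest throughput per CPU-hour first: J29 180 > J32 120 > J2 110 > J8 100 > J23 60.
Give J29 16 more to hit its cap of 17 → 10 left.
J32 has room for 11 more but only 10 remain, so it gets 12.

12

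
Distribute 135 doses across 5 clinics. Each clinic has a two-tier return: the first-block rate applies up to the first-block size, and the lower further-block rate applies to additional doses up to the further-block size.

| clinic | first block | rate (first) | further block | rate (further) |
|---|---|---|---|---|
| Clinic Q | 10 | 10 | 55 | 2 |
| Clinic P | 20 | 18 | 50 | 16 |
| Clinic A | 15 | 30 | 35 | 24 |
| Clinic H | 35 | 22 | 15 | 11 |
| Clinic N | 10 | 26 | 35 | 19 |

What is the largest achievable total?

3075

Order all 10 blocks by rate: Clinic A/tier1 30 > Clinic N/tier1 26 > Clinic A/tier2 24 > Clinic H/tier1 22 > Clinic N/tier2 19 > Clinic P/tier1 18 > Clinic P/tier2 16 > Clinic H/tier2 11 > Clinic Q/tier1 10 > Clinic Q/tier2 2.
Clinic A/tier1 (30): +15 ; 120 left.
Clinic N/tier1 (26): +10 ; 110 left.
Clinic A tier2 at 24: fill all 35 ; 75 left.
Fill Clinic H tier1 block (35 at 22) ; 40 left.
Fill Clinic N tier2 block (35 at 19) ; 5 left.
Clinic P/tier1: +5 of 20 at 18; pool empty.
Total = 30×15 + 26×10 + 24×35 + 22×35 + 19×35 + 18×5 = 3075.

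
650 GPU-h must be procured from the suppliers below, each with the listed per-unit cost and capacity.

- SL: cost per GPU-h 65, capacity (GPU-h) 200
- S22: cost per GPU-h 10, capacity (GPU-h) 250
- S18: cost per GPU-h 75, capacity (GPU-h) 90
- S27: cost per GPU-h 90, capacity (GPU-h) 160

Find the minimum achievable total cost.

Use suppliers in increasing cost order.
S22 at 10: take all 250 GPU-h → 400 still needed.
Take 200 from SL at 65 → need 200 more.
S18 (75): use full 90 → 110 GPU-h to go.
S27 at 90: take 110 of its 160 → requirement met.
Cost = 250×10 + 200×65 + 90×75 + 110×90 = 32150.

32150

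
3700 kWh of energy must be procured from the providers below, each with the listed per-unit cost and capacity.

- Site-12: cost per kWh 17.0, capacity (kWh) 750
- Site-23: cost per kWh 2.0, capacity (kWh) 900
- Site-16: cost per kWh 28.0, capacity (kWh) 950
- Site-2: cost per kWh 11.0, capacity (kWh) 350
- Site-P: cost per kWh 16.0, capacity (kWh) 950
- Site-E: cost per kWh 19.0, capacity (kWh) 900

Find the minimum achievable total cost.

Use providers in increasing cost order.
Take 900 from Site-23 at 2.0 — need 2800 more.
Take 350 from Site-2 at 11.0 — need 2450 more.
Site-P at 16.0: take all 950 kWh — 1500 still needed.
Site-12 at 17.0: take all 750 kWh — 750 still needed.
Site-E (19.0): take the remaining 750 — done.
Site-16: unused.
Cost = 900×2.0 + 350×11.0 + 950×16.0 + 750×17.0 + 750×19.0 = 47850.

47850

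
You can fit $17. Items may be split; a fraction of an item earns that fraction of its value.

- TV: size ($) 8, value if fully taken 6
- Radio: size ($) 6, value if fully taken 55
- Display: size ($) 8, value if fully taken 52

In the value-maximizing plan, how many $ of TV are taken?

3

Sort by value density: Radio 55/6≈9.17, Display 52/8≈6.5, TV 6/8≈0.75.
Take all of Radio (6 $, value 55) ; 11 $ left.
Display: take in full, 8 $ for value 52 ; 3 left.
Only 3 $ remain; take 3/8 of TV for value 6×3/8 = 2.25.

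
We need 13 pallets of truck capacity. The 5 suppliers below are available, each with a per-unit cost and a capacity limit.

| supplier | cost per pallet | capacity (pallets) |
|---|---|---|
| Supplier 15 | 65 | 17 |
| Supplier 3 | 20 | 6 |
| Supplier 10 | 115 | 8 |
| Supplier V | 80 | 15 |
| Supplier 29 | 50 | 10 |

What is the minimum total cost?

470

Use suppliers in increasing cost order.
Supplier 3 at 20: take all 6 pallets ; 7 still needed.
Supplier 29 at 50: take 7 of its 10 ; requirement met.
Supplier 15, Supplier V, Supplier 10: unused.
Cost = 6×20 + 7×50 = 470.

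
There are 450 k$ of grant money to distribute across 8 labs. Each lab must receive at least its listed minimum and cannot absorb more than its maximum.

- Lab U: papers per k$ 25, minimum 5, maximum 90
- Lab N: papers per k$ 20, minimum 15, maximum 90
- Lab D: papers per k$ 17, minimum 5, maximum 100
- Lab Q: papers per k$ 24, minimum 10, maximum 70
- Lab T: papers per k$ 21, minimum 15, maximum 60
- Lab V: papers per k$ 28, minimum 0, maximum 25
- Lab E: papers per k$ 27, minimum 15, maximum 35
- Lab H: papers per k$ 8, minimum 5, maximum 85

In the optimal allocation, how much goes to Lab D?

75

Meeting every minimum uses 5+15+5+10+15+0+15+5 = 70 k$, leaving 380.
Order the labs by papers per k$: Lab V 28 > Lab E 27 > Lab U 25 > Lab Q 24 > Lab T 21 > Lab N 20 > Lab D 17 > Lab H 8.
Lab V takes 25 more to reach its cap of 25 → 355 left.
Lab E takes 20 more to reach its cap of 35 → 335 left.
Give Lab U 85 more to hit its cap of 90 → 250 left.
Give Lab Q 60 more to hit its cap of 70 → 190 left.
Give Lab T 45 more to hit its cap of 60 → 145 left.
Give Lab N 75 more to hit its cap of 90 → 70 left.
Only 70 left; Lab D takes them to reach 75.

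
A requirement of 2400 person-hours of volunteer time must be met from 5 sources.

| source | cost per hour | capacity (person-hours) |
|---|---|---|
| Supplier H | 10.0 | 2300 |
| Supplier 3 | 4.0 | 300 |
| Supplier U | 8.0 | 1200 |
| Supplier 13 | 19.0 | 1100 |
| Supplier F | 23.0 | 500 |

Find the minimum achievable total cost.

19800

Cheapest first:
Supplier 3 (4.0): use full 300 ; 2100 person-hours to go.
Supplier U at 8.0: take all 1200 person-hours ; 900 still needed.
Supplier H (10.0): take the remaining 900 ; done.
Supplier 13, Supplier F: unused.
Cost = 300×4.0 + 1200×8.0 + 900×10.0 = 19800.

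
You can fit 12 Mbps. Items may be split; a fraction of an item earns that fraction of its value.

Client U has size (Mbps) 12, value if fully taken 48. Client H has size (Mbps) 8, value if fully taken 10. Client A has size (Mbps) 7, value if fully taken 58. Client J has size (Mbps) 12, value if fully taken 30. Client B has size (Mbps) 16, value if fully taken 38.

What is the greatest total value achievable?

78

Sort by value density: Client A 58/7≈8.29, Client U 48/12≈4, Client J 30/12≈2.5, Client B 38/16≈2.38, Client H 10/8≈1.25.
Take all of Client A (7 Mbps, value 58) ; 5 Mbps left.
Only 5 Mbps remain; take 5/12 of Client U for value 48×5/12 = 20.
Total value = 78.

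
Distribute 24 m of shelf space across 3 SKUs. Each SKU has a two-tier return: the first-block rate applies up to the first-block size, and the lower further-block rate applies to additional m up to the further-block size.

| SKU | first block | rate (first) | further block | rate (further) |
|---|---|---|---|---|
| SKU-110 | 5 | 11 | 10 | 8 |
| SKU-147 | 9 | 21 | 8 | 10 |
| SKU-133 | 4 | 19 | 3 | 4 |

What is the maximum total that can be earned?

Order all 6 blocks by rate: SKU-147/tier1 21 > SKU-133/tier1 19 > SKU-110/tier1 11 > SKU-147/tier2 10 > SKU-110/tier2 8 > SKU-133/tier2 4.
SKU-147 tier1 at 21: fill all 9 ; 15 left.
SKU-133/tier1 (19): +4 ; 11 left.
Fill SKU-110 tier1 block (5 at 11) ; 6 left.
SKU-147/tier2: +6 of 8 at 10; pool empty.
Total = 21×9 + 19×4 + 11×5 + 10×6 = 380.

380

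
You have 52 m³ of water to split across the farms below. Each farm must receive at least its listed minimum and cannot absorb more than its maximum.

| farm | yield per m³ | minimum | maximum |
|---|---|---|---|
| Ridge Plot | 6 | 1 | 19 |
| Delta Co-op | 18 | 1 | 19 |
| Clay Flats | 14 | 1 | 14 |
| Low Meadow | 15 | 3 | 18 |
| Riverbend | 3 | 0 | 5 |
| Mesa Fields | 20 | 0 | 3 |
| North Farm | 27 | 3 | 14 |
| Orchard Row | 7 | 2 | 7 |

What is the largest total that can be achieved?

Meeting every minimum uses 1+1+1+3+0+0+3+2 = 11 m³, leaving 41.
Order the farms by yield per m³: North Farm 27 > Mesa Fields 20 > Delta Co-op 18 > Low Meadow 15 > Clay Flats 14 > Orchard Row 7 > Ridge Plot 6 > Riverbend 3.
North Farm: +11 to 14 (cap) — 30 left.
Mesa Fields: +3 to 3 (cap) — 27 left.
Delta Co-op takes 18 more to reach its cap of 19 — 9 left.
Only 9 left; Low Meadow takes them to reach 12.
Total = 6×1 + 18×19 + 14×1 + 15×12 + 20×3 + 27×14 + 7×2 = 994.

994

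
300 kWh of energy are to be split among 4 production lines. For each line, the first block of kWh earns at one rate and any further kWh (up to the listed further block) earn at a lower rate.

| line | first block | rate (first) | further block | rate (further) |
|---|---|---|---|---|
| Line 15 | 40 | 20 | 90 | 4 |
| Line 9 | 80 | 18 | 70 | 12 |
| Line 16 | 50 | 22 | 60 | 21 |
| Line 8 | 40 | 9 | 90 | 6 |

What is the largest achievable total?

5440

Treat each block as its own option and order by rate: Line 16/first 22 > Line 16/second 21 > Line 15/first 20 > Line 9/first 18 > Line 9/second 12 > Line 8/first 9 > Line 8/second 6 > Line 15/second 4.
Fill Line 16 first block (50 at 22) → 250 left.
Line 16 second at 21: fill all 60 → 190 left.
Fill Line 15 first block (40 at 20) → 150 left.
Fill Line 9 first block (80 at 18) → 70 left.
Fill Line 9 second block (70 at 12) → 0 left.
Total = 22×50 + 21×60 + 20×40 + 18×80 + 12×70 = 5440.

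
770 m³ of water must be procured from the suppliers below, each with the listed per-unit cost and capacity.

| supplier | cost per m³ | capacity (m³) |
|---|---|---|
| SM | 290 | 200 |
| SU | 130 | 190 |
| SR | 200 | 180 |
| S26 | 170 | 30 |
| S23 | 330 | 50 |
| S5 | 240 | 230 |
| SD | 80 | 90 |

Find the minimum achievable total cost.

Use suppliers in increasing cost order.
Take 90 from SD at 80 ; need 680 more.
SU at 130: take all 190 m³ ; 490 still needed.
Take 30 from S26 at 170 ; need 460 more.
Take 180 from SR at 200 ; need 280 more.
S5 at 240: take all 230 m³ ; 50 still needed.
SM (290): take the remaining 50 ; done.
S23: unused.
Cost = 90×80 + 190×130 + 30×170 + 180×200 + 230×240 + 50×290 = 142700.

142700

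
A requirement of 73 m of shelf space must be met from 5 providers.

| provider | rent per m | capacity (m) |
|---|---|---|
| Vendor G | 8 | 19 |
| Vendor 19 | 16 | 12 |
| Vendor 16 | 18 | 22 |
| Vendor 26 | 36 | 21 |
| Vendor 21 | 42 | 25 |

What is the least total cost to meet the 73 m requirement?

1460

Use providers in increasing cost order.
Vendor G (8): use full 19 → 54 m to go.
Vendor 19 (16): use full 12 → 42 m to go.
Vendor 16 (18): use full 22 → 20 m to go.
Take 20 from Vendor 26 at 36 to finish.
Vendor 21: unused.
Cost = 19×8 + 12×16 + 22×18 + 20×36 = 1460.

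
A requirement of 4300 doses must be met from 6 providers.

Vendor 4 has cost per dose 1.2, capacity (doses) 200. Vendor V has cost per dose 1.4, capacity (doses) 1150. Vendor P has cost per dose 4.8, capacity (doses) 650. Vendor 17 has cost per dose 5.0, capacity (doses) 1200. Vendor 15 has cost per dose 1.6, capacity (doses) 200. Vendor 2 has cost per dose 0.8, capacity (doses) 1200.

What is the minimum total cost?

10750

Cheapest first:
Vendor 2 at 0.8: take all 1200 doses → 3100 still needed.
Vendor 4 at 1.2: take all 200 doses → 2900 still needed.
Take 1150 from Vendor V at 1.4 → need 1750 more.
Vendor 15 at 1.6: take all 200 doses → 1550 still needed.
Take 650 from Vendor P at 4.8 → need 900 more.
Vendor 17 (5.0): take the remaining 900 → done.
Cost = 1200×0.8 + 200×1.2 + 1150×1.4 + 200×1.6 + 650×4.8 + 900×5.0 = 10750.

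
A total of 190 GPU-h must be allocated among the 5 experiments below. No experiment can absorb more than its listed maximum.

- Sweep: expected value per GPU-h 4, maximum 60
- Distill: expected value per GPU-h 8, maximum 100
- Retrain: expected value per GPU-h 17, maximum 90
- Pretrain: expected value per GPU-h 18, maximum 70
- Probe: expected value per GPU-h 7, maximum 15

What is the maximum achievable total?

3030

Highest expected value per GPU-h first: Pretrain 18 > Retrain 17 > Distill 8 > Probe 7 > Sweep 4.
Pretrain takes 70 to reach its cap of 70 → 120 left.
Retrain: +90 to 90 (cap) → 30 left.
Distill has room for 100 but only 30 remain, so it gets 30.
Total = 8×30 + 17×90 + 18×70 = 3030.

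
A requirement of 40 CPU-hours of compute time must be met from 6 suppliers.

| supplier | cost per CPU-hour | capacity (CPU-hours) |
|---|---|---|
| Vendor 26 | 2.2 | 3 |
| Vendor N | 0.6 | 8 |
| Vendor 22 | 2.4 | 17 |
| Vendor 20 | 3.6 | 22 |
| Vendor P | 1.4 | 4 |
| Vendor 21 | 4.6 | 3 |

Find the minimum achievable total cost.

86.6

Use suppliers in increasing cost order.
Take 8 from Vendor N at 0.6 ; need 32 more.
Vendor P (1.4): use full 4 ; 28 CPU-hours to go.
Vendor 26 (2.2): use full 3 ; 25 CPU-hours to go.
Take 17 from Vendor 22 at 2.4 ; need 8 more.
Vendor 20 (3.6): take the remaining 8 ; done.
Vendor 21: unused.
Cost = 8×0.6 + 4×1.4 + 3×2.2 + 17×2.4 + 8×3.6 = 86.6.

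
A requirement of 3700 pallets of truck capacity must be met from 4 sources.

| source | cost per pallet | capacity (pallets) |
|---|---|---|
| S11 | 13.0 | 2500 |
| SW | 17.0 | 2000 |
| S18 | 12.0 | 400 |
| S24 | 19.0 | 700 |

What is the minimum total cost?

Cheapest first:
S18 (12.0): use full 400 — 3300 pallets to go.
S11 (13.0): use full 2500 — 800 pallets to go.
SW at 17.0: take 800 of its 2000 — requirement met.
S24: unused.
Cost = 400×12.0 + 2500×13.0 + 800×17.0 = 50900.

50900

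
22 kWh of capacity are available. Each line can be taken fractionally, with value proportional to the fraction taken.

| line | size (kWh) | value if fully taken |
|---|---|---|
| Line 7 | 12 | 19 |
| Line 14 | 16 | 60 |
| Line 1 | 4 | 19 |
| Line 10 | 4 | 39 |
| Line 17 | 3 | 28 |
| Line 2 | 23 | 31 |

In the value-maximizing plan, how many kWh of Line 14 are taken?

11

Rank by value-to-size ratio: Line 10 39/4≈9.75, Line 17 28/3≈9.33, Line 1 19/4≈4.75, Line 14 60/16≈3.75, Line 7 19/12≈1.58, Line 2 31/23≈1.35.
Line 10: take in full, 4 kWh for value 39 → 18 left.
Take all of Line 17 (3 kWh, value 28) → 15 kWh left.
Take all of Line 1 (4 kWh, value 19) → 11 kWh left.
Fill the last 11 kWh with part of Line 14: 11/16 of it earns 41.25.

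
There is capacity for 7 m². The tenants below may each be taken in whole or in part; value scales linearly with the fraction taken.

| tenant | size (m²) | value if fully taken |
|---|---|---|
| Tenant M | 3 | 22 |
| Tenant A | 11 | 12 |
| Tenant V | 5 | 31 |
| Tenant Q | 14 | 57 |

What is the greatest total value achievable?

Rank by value-to-size ratio: Tenant M 22/3≈7.33, Tenant V 31/5≈6.2, Tenant Q 57/14≈4.07, Tenant A 12/11≈1.09.
All 3 m² of Tenant M fit (value 22) → 4 remain.
Only 4 m² remain; take 4/5 of Tenant V for value 31×4/5 = 24.8.
Total value = 46.8.

46.8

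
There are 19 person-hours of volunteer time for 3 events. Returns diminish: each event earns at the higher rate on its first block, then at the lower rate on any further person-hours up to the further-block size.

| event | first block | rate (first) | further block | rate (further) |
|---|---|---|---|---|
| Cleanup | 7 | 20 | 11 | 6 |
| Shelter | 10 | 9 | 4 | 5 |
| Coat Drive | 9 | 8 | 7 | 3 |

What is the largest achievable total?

Treat each block as its own option and order by rate: Cleanup/tier1 20 > Shelter/tier1 9 > Coat Drive/tier1 8 > Cleanup/tier2 6 > Shelter/tier2 5 > Coat Drive/tier2 3.
Fill Cleanup tier1 block (7 at 20) → 12 left.
Fill Shelter tier1 block (10 at 9) → 2 left.
Coat Drive tier1 at 8: only 2 left, fill 2.
Total = 20×7 + 9×10 + 8×2 = 246.

246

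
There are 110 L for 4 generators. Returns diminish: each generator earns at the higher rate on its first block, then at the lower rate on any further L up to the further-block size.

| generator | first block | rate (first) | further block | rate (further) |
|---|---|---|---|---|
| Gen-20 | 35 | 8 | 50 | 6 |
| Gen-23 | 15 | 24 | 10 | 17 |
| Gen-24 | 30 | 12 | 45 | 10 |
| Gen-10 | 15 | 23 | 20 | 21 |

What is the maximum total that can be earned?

1855

Treat each block as its own option and order by rate: Gen-23/tier1 24 > Gen-10/tier1 23 > Gen-10/tier2 21 > Gen-23/tier2 17 > Gen-24/tier1 12 > Gen-24/tier2 10 > Gen-20/tier1 8 > Gen-20/tier2 6.
Gen-23 tier1 at 24: fill all 15 ; 95 left.
Gen-10/tier1 (23): +15 ; 80 left.
Gen-10 tier2 at 21: fill all 20 ; 60 left.
Fill Gen-23 tier2 block (10 at 17) ; 50 left.
Fill Gen-24 tier1 block (30 at 12) ; 20 left.
20 remain; put them into Gen-24 tier2 at 10.
Total = 24×15 + 23×15 + 21×20 + 17×10 + 12×30 + 10×20 = 1855.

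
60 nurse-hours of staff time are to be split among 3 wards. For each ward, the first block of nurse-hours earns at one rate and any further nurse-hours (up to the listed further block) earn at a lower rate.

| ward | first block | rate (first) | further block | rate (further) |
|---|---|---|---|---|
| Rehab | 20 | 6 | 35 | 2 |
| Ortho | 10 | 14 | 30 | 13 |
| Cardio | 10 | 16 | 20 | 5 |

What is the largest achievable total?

Order all 6 blocks by rate: Cardio/T1 16 > Ortho/T1 14 > Ortho/T2 13 > Rehab/T1 6 > Cardio/T2 5 > Rehab/T2 2.
Cardio T1 at 16: fill all 10 → 50 left.
Ortho/T1 (14): +10 → 40 left.
Ortho/T2 (13): +30 → 10 left.
10 remain; put them into Rehab T1 at 6.
Total = 16×10 + 14×10 + 13×30 + 6×10 = 750.

750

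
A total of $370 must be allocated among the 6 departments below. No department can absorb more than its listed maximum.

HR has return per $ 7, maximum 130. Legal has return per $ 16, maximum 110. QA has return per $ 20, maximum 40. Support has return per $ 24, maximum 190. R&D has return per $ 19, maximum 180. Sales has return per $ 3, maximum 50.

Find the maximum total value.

8020

Order the departments by return per $: Support 24 > QA 20 > R&D 19 > Legal 16 > HR 7 > Sales 3.
Support takes 190 to reach its cap of 190 — 180 left.
QA takes 40 to reach its cap of 40 — 140 left.
R&D: +140 (room for 180) → 140. Pool exhausted.
Total = 20×40 + 24×190 + 19×140 = 8020.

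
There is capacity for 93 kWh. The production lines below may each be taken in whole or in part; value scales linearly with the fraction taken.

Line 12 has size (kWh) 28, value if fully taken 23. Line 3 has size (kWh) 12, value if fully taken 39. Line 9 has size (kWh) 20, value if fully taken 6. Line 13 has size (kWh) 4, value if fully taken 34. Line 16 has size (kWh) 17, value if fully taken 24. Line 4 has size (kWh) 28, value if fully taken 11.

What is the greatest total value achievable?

Sort by value density: Line 13 34/4≈8.5, Line 3 39/12≈3.25, Line 16 24/17≈1.41, Line 12 23/28≈0.821, Line 4 11/28≈0.393, Line 9 6/20≈0.3.
All 4 kWh of Line 13 fit (value 34) — 89 remain.
All 12 kWh of Line 3 fit (value 39) — 77 remain.
Line 16: take in full, 17 kWh for value 24 — 60 left.
Take all of Line 12 (28 kWh, value 23) — 32 kWh left.
Line 4: take in full, 28 kWh for value 11 — 4 left.
Fill the last 4 kWh with part of Line 9: 4/20 of it earns 1.2.
Total value = 132.2.

132.2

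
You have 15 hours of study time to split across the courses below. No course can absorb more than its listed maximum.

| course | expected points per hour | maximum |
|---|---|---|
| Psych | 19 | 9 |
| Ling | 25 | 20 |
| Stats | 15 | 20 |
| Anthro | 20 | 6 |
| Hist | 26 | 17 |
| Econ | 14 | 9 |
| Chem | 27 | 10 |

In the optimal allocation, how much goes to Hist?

Order the courses by expected points per hour: Chem 27 > Hist 26 > Ling 25 > Anthro 20 > Psych 19 > Stats 15 > Econ 14.
Chem takes 10 to reach its cap of 10 — 5 left.
Hist has room for 17 but only 5 remain, so it gets 5.

5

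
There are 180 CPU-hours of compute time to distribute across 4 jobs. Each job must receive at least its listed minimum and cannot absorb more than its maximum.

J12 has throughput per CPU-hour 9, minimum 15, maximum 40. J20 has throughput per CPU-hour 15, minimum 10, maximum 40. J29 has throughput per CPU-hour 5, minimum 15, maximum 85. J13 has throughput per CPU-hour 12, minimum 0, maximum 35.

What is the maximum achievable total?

Meeting every minimum uses 15+10+15+0 = 40 CPU-hours, leaving 140.
Order the jobs by throughput per CPU-hour: J20 15 > J13 12 > J12 9 > J29 5.
J20: +30 to 40 (cap) ; 110 left.
Give J13 35 more to hit its cap of 35 ; 75 left.
Give J12 25 more to hit its cap of 40 ; 50 left.
Only 50 left; J29 takes them to reach 65.
Total = 9×40 + 15×40 + 5×65 + 12×35 = 1705.

1705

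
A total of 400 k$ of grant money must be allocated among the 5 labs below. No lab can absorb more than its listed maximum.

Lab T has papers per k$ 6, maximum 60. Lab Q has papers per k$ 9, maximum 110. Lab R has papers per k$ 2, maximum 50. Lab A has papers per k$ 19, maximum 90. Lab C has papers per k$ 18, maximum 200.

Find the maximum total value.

Order the labs by papers per k$: Lab A 19 > Lab C 18 > Lab Q 9 > Lab T 6 > Lab R 2.
Give Lab A 90 to hit its cap of 90 — 310 left.
Lab C: +200 to 200 (cap) — 110 left.
Lab Q takes 110 to reach its cap of 110 — 0 left.
Total = 9×110 + 19×90 + 18×200 = 6300.

6300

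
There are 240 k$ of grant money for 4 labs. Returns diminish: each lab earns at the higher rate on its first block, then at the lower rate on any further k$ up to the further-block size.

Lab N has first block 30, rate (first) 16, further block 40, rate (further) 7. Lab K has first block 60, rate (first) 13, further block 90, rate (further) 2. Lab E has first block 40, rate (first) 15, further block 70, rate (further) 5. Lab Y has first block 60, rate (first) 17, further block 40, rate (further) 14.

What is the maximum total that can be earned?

3510

Rank every tier by rate: Lab Y/tier1 17 > Lab N/tier1 16 > Lab E/tier1 15 > Lab Y/tier2 14 > Lab K/tier1 13 > Lab N/tier2 7 > Lab E/tier2 5 > Lab K/tier2 2.
Lab Y tier1 at 17: fill all 60 → 180 left.
Lab N/tier1 (16): +30 → 150 left.
Lab E tier1 at 15: fill all 40 → 110 left.
Lab Y tier2 at 14: fill all 40 → 70 left.
Lab K/tier1 (13): +60 → 10 left.
Lab N/tier2: +10 of 40 at 7; pool empty.
Total = 17×60 + 16×30 + 15×40 + 14×40 + 13×60 + 7×10 = 3510.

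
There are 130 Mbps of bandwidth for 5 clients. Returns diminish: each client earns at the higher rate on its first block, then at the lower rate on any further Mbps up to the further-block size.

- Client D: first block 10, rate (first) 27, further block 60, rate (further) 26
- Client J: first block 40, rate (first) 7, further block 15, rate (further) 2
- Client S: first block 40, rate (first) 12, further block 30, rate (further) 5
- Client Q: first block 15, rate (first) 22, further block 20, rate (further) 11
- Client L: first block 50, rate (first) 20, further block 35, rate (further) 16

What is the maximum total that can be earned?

Treat each block as its own option and order by rate: Client D/tier1 27 > Client D/tier2 26 > Client Q/tier1 22 > Client L/tier1 20 > Client L/tier2 16 > Client S/tier1 12 > Client Q/tier2 11 > Client J/tier1 7 > Client S/tier2 5 > Client J/tier2 2.
Client D tier1 at 27: fill all 10 — 120 left.
Client D/tier2 (26): +60 — 60 left.
Fill Client Q tier1 block (15 at 22) — 45 left.
Client L tier1 at 20: only 45 left, fill 45.
Total = 27×10 + 26×60 + 22×15 + 20×45 = 3060.

3060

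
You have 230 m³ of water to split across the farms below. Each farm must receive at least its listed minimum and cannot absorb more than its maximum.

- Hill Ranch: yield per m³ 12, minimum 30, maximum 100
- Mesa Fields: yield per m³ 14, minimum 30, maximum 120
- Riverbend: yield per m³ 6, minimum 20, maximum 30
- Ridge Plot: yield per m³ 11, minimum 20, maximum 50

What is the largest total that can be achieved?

2860

Meeting every minimum uses 30+30+20+20 = 100 m³, leaving 130.
Order the farms by yield per m³: Mesa Fields 14 > Hill Ranch 12 > Ridge Plot 11 > Riverbend 6.
Give Mesa Fields 90 more to hit its cap of 120 — 40 left.
Hill Ranch: +40 (room for 70) → 70. Pool exhausted.
Total = 12×70 + 14×120 + 6×20 + 11×20 = 2860.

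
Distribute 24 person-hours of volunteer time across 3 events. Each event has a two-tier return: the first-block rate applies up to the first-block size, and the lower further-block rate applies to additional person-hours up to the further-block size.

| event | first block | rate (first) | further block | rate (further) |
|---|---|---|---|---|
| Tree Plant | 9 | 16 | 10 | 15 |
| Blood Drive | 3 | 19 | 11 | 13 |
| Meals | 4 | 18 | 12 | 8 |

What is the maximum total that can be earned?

Order all 6 blocks by rate: Blood Drive/T1 19 > Meals/T1 18 > Tree Plant/T1 16 > Tree Plant/T2 15 > Blood Drive/T2 13 > Meals/T2 8.
Blood Drive/T1 (19): +3 ; 21 left.
Meals T1 at 18: fill all 4 ; 17 left.
Tree Plant T1 at 16: fill all 9 ; 8 left.
Tree Plant T2 at 15: only 8 left, fill 8.
Total = 19×3 + 18×4 + 16×9 + 15×8 = 393.

393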